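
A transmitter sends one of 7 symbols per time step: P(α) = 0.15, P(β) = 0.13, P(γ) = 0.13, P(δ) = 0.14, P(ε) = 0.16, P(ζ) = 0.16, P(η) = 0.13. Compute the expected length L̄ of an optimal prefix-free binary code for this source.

2.84 bits/symbol

Repeatedly combine the two least-probable nodes; the expected code length is the sum of the merged weights.
merge 13/100 + 13/100 → 13/50
merge 13/100 + 7/50 → 27/100
merge 3/20 + 4/25 → 31/100
merge 4/25 + 13/50 → 21/50
merge 27/100 + 31/100 → 29/50
merge 21/50 + 29/50 → 1
L = 13/50 + 27/100 + 31/100 + 21/50 + 29/50 + 1 = 71/25 = 2.84 bits/symbol.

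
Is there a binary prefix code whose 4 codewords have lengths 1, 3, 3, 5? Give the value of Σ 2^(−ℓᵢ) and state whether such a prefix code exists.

0.78125; yes

With common denominator 2^5 = 32: Σ 2^(−ℓᵢ) = 16/32 + 4/32 + 4/32 + 1/32 = 25/32 = 0.78125.
Kraft's inequality requires Σ ≤ 1; here Σ = 0.78125 ≤ 1, so such a prefix code exists.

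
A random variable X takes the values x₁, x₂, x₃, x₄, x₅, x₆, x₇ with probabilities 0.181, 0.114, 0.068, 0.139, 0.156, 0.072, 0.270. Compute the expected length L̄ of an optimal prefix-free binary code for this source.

2.689 bits/symbol

Repeatedly combine the two least-probable nodes; the expected code length is the sum of the merged weights.
merge 17/250 + 9/125 → 7/50
merge 57/500 + 139/1000 → 253/1000
merge 7/50 + 39/250 → 37/125
merge 181/1000 + 253/1000 → 217/500
merge 27/100 + 37/125 → 283/500
merge 217/500 + 283/500 → 1
L = 7/50 + 253/1000 + 37/125 + 217/500 + 283/500 + 1 = 2689/1000 = 2.689 bits/symbol.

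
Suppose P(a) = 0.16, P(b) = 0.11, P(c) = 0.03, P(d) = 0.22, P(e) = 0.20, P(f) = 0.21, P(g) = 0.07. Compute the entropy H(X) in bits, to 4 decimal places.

H = −Σ pᵢ log₂ pᵢ.
−0.16·log₂(0.16) = 0.4230
−0.11·log₂(0.11) = 0.3503
−0.03·log₂(0.03) = 0.1518
−0.22·log₂(0.22) = 0.4806
−0.20·log₂(0.20) = 0.4644
−0.21·log₂(0.21) = 0.4728
−0.07·log₂(0.07) = 0.2686
Sum ≈ 2.6114 → 2.6114 bits.

2.6114 bits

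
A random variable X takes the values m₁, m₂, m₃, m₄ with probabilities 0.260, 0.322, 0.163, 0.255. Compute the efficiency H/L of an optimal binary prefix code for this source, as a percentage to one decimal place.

98.1%

Entropy H = −Σ p log₂ p ≈ 1.9610 bits.
Huffman merges: 163/1000+51/200→209/500; 13/50+161/500→291/500; 209/500+291/500→1. L = 2 ≈ 2.0000.
Efficiency = H/L = 1.9610/2.0000 = 98.1%.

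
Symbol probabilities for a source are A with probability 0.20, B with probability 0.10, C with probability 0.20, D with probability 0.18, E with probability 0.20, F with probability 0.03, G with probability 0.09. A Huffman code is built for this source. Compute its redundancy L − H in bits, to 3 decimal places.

Entropy H = −Σ p log₂ p ≈ 2.6351 bits.
Huffman merges: 3/100+9/100→3/25; 1/10+3/25→11/50; 9/50+1/5→19/50; 1/5+1/5→2/5; 11/50+19/50→3/5; 2/5+3/5→1. L = 68/25 ≈ 2.7200.
L − H = 2.7200 − 2.6351 = 0.085 bits.

0.085 bits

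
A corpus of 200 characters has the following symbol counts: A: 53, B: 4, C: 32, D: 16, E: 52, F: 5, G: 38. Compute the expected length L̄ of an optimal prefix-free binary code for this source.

2.455 bits/symbol

Probabilities are the counts divided by 200.
Repeatedly combine the two least-probable nodes; the expected code length is the sum of the merged weights.
merge 1/50 + 1/40 → 9/200
merge 9/200 + 2/25 → 1/8
merge 1/8 + 4/25 → 57/200
merge 19/100 + 13/50 → 9/20
merge 53/200 + 57/200 → 11/20
merge 9/20 + 11/20 → 1
L = 9/200 + 1/8 + 57/200 + 9/20 + 11/20 + 1 = 491/200 = 2.455 bits/symbol.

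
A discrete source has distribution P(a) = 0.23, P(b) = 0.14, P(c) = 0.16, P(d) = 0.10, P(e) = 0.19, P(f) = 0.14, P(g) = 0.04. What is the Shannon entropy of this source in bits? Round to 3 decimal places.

2.678 bits

H = −Σ pᵢ log₂ pᵢ.
−0.23·log₂(0.23) = 0.4877
−0.14·log₂(0.14) = 0.3971
−0.16·log₂(0.16) = 0.4230
−0.10·log₂(0.10) = 0.3322
−0.19·log₂(0.19) = 0.4552
−0.14·log₂(0.14) = 0.3971
−0.04·log₂(0.04) = 0.1858
Sum ≈ 2.6781 → 2.678 bits.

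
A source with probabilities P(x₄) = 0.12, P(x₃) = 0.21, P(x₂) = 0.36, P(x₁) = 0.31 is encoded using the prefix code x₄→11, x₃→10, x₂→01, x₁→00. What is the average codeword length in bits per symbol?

L̄ = Σ pᵢ·ℓᵢ = 0.12·2 + 0.21·2 + 0.36·2 + 0.31·2 = 2 bits/symbol.

2 bits/symbol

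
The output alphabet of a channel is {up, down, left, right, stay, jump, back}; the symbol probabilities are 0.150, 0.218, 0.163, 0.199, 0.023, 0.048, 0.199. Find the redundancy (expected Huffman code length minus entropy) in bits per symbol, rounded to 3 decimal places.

0.075 bits

Entropy H = −Σ p log₂ p ≈ 2.5787 bits.
Huffman merges: 23/1000+6/125→71/1000; 71/1000+3/20→221/1000; 163/1000+199/1000→181/500; 199/1000+109/500→417/1000; 221/1000+181/500→583/1000; 417/1000+583/1000→1. L = 1327/500 ≈ 2.6540.
L − H = 2.6540 − 2.5787 = 0.075 bits.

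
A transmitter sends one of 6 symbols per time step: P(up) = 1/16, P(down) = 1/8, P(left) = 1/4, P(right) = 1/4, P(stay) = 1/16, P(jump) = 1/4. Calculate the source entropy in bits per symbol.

2.375 bits

Each probability is a power of 1/2, so log₂(1/p) is an integer.
H = Σ p·log₂(1/p) = 1/16·4 + 1/8·3 + 1/4·2 + 1/4·2 + 1/16·4 + 1/4·2 = 2.375 bits.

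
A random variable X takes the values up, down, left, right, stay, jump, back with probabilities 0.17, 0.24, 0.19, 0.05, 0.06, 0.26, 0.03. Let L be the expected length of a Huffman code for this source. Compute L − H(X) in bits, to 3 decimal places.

Entropy H = −Σ p log₂ p ≈ 2.5006 bits.
Huffman merges: 3/100+1/20→2/25; 3/50+2/25→7/50; 7/50+17/100→31/100; 19/100+6/25→43/100; 13/50+31/100→57/100; 43/100+57/100→1. L = 253/100 ≈ 2.5300.
L − H = 2.5300 − 2.5006 = 0.029 bits.

0.029 bits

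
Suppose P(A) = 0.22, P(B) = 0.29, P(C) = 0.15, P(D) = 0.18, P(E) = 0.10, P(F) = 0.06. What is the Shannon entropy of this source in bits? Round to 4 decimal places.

H = −Σ pᵢ log₂ pᵢ.
−0.22·log₂(0.22) = 0.4806
−0.29·log₂(0.29) = 0.5179
−0.15·log₂(0.15) = 0.4105
−0.18·log₂(0.18) = 0.4453
−0.10·log₂(0.10) = 0.3322
−0.06·log₂(0.06) = 0.2435
Sum ≈ 2.4301 → 2.4301 bits.

2.4301 bits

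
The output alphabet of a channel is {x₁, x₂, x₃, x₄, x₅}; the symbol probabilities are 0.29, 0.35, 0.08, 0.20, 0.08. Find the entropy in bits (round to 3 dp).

2.095 bits

H = −Σ pᵢ log₂ pᵢ.
−0.29·log₂(0.29) = 0.5179
−0.35·log₂(0.35) = 0.5301
−0.08·log₂(0.08) = 0.2915
−0.20·log₂(0.20) = 0.4644
−0.08·log₂(0.08) = 0.2915
Sum ≈ 2.0954 → 2.095 bits.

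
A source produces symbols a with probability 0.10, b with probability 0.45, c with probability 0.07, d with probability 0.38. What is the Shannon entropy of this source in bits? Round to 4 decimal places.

H = −Σ pᵢ log₂ pᵢ.
−0.10·log₂(0.10) = 0.3322
−0.45·log₂(0.45) = 0.5184
−0.07·log₂(0.07) = 0.2686
−0.38·log₂(0.38) = 0.5305
Sum ≈ 1.6496 → 1.6496 bits.

1.6496 bits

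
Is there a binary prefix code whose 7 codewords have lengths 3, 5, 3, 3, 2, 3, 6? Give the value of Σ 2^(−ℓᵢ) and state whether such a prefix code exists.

0.796875; yes

With common denominator 2^6 = 64: Σ 2^(−ℓᵢ) = 8/64 + 2/64 + 8/64 + 8/64 + 16/64 + 8/64 + 1/64 = 51/64 = 0.796875.
Kraft's inequality requires Σ ≤ 1; here Σ = 0.796875 ≤ 1, so such a prefix code exists.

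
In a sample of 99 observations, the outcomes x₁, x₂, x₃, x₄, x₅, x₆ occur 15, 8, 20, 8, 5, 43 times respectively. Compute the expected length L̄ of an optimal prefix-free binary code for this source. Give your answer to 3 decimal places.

2.263 bits/symbol

Probabilities are the counts divided by 99.
Repeatedly combine the two least-probable nodes; the expected code length is the sum of the merged weights.
merge 5/99 + 8/99 → 13/99
merge 8/99 + 13/99 → 7/33
merge 5/33 + 20/99 → 35/99
merge 7/33 + 35/99 → 56/99
merge 43/99 + 56/99 → 1
L = 13/99 + 7/33 + 35/99 + 56/99 + 1 = 224/99 ≈ 2.263 bits/symbol.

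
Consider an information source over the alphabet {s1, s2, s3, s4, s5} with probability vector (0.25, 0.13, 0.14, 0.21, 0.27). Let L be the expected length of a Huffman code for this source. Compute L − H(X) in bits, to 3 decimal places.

Entropy H = −Σ p log₂ p ≈ 2.2626 bits.
Huffman merges: 13/100+7/50→27/100; 21/100+1/4→23/50; 27/100+27/100→27/50; 23/50+27/50→1. L = 227/100 ≈ 2.2700.
L − H = 2.2700 − 2.2626 = 0.007 bits.

0.007 bits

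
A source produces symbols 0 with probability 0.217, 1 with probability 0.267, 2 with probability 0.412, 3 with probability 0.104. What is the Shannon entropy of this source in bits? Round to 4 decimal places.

H = −Σ pᵢ log₂ pᵢ.
−0.217·log₂(0.217) = 0.4783
−0.267·log₂(0.267) = 0.5087
−0.412·log₂(0.412) = 0.5271
−0.104·log₂(0.104) = 0.3396
Sum ≈ 1.8536 → 1.8536 bits.

1.8536 bits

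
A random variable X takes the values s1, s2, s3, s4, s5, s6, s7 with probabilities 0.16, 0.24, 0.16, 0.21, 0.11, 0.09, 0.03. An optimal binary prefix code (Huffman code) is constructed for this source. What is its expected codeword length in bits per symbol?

2.67 bits/symbol

Repeatedly combine the two least-probable nodes; the expected code length is the sum of the merged weights.
merge 3/100 + 9/100 → 3/25
merge 11/100 + 3/25 → 23/100
merge 4/25 + 4/25 → 8/25
merge 21/100 + 23/100 → 11/25
merge 6/25 + 8/25 → 14/25
merge 11/25 + 14/25 → 1
L = 3/25 + 23/100 + 8/25 + 11/25 + 14/25 + 1 = 267/100 = 2.67 bits/symbol.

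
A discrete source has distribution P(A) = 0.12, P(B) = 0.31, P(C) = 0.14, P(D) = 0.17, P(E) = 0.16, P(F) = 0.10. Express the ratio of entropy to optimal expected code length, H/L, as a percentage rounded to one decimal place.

Entropy H = −Σ p log₂ p ≈ 2.4778 bits.
Huffman merges: 1/10+3/25→11/50; 7/50+4/25→3/10; 17/100+11/50→39/100; 3/10+31/100→61/100; 39/100+61/100→1. L = 63/25 ≈ 2.5200.
Efficiency = H/L = 2.4778/2.5200 = 98.3%.

98.3%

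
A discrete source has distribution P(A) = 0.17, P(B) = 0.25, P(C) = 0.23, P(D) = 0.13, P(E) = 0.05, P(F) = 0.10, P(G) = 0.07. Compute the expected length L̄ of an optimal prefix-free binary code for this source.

Repeatedly combine the two least-probable nodes; the expected code length is the sum of the merged weights.
merge 1/20 + 7/100 → 3/25
merge 1/10 + 3/25 → 11/50
merge 13/100 + 17/100 → 3/10
merge 11/50 + 23/100 → 9/20
merge 1/4 + 3/10 → 11/20
merge 9/20 + 11/20 → 1
L = 3/25 + 11/50 + 3/10 + 9/20 + 11/20 + 1 = 66/25 = 2.64 bits/symbol.

2.64 bits/symbol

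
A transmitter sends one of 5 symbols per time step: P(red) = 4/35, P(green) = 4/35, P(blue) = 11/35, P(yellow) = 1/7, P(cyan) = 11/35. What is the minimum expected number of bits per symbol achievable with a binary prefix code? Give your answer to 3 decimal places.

Repeatedly combine the two least-probable nodes; the expected code length is the sum of the merged weights.
merge 4/35 + 4/35 → 8/35
merge 1/7 + 8/35 → 13/35
merge 11/35 + 11/35 → 22/35
merge 13/35 + 22/35 → 1
L = 8/35 + 13/35 + 22/35 + 1 = 78/35 ≈ 2.229 bits/symbol.

2.229 bits/symbol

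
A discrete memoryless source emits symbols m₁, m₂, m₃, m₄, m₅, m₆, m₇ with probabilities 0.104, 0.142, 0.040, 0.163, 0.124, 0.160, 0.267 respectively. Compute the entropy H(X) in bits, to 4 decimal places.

H = −Σ pᵢ log₂ pᵢ.
−0.104·log₂(0.104) = 0.3396
−0.142·log₂(0.142) = 0.3999
−0.040·log₂(0.040) = 0.1858
−0.163·log₂(0.163) = 0.4266
−0.124·log₂(0.124) = 0.3734
−0.160·log₂(0.160) = 0.4230
−0.267·log₂(0.267) = 0.5087
Sum ≈ 2.6569 → 2.6569 bits.

2.6569 bits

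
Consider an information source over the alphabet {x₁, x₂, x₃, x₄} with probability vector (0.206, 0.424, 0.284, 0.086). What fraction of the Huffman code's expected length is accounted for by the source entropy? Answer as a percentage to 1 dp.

Entropy H = −Σ p log₂ p ≈ 1.8145 bits.
Huffman merges: 43/500+103/500→73/250; 71/250+73/250→72/125; 53/125+72/125→1. L = 467/250 ≈ 1.8680.
Efficiency = H/L = 1.8145/1.8680 = 97.1%.

97.1%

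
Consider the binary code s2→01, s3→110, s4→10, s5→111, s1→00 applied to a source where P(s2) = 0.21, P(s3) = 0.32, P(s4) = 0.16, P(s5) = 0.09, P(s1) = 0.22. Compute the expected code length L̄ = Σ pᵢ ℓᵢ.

L̄ = Σ pᵢ·ℓᵢ = 0.21·2 + 0.32·3 + 0.16·2 + 0.09·3 + 0.22·2 = 2.41 bits/symbol.

2.41 bits/symbol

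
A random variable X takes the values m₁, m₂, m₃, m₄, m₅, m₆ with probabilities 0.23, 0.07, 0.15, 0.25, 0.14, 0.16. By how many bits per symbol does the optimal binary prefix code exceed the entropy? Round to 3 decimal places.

0.033 bits

Entropy H = −Σ p log₂ p ≈ 2.4869 bits.
Huffman merges: 7/100+7/50→21/100; 3/20+4/25→31/100; 21/100+23/100→11/25; 1/4+31/100→14/25; 11/25+14/25→1. L = 63/25 ≈ 2.5200.
L − H = 2.5200 − 2.4869 = 0.033 bits.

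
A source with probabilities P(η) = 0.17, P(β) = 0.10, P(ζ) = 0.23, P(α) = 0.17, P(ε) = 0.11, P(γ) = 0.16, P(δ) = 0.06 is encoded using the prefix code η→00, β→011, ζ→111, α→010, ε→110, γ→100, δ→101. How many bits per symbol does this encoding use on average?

2.83 bits/symbol

L̄ = Σ pᵢ·ℓᵢ = 0.17·2 + 0.10·3 + 0.23·3 + 0.17·3 + 0.11·3 + 0.16·3 + 0.06·3 = 2.83 bits/symbol.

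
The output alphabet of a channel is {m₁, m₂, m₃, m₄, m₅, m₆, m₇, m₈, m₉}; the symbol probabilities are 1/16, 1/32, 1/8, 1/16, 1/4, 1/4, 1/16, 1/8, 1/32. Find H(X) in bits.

Each probability is a power of 1/2, so log₂(1/p) is an integer.
H = Σ p·log₂(1/p) = 1/16·4 + 1/32·5 + 1/8·3 + 1/16·4 + 1/4·2 + 1/4·2 + 1/16·4 + 1/8·3 + 1/32·5 = 2.8125 bits.

2.8125 bits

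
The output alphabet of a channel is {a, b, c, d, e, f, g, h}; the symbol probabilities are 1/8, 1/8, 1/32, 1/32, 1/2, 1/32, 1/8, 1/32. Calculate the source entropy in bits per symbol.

Each probability is a power of 1/2, so log₂(1/p) is an integer.
H = Σ p·log₂(1/p) = 1/8·3 + 1/8·3 + 1/32·5 + 1/32·5 + 1/2·1 + 1/32·5 + 1/8·3 + 1/32·5 = 2.25 bits.

2.25 bits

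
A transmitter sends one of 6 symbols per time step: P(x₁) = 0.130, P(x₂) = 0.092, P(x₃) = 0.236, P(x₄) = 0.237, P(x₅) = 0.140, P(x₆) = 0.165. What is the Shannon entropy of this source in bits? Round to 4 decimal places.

2.5092 bits

H = −Σ pᵢ log₂ pᵢ.
−0.130·log₂(0.130) = 0.3826
−0.092·log₂(0.092) = 0.3167
−0.236·log₂(0.236) = 0.4916
−0.237·log₂(0.237) = 0.4923
−0.140·log₂(0.140) = 0.3971
−0.165·log₂(0.165) = 0.4289
Sum ≈ 2.5092 → 2.5092 bits.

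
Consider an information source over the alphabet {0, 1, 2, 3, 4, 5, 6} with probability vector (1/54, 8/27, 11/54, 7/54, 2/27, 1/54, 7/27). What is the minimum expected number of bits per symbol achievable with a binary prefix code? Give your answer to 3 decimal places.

2.389 bits/symbol

Repeatedly combine the two least-probable nodes; the expected code length is the sum of the merged weights.
merge 1/54 + 1/54 → 1/27
merge 1/27 + 2/27 → 1/9
merge 1/9 + 7/54 → 13/54
merge 11/54 + 13/54 → 4/9
merge 7/27 + 8/27 → 5/9
merge 4/9 + 5/9 → 1
L = 1/27 + 1/9 + 13/54 + 4/9 + 5/9 + 1 = 43/18 ≈ 2.389 bits/symbol.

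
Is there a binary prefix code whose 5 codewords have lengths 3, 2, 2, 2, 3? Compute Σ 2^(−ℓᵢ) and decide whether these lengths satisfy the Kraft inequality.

1; yes

With common denominator 2^3 = 8: Σ 2^(−ℓᵢ) = 1/8 + 2/8 + 2/8 + 2/8 + 1/8 = 8/8 = 1.
Kraft's inequality requires Σ ≤ 1; here Σ = 1 ≤ 1, so such a prefix code exists.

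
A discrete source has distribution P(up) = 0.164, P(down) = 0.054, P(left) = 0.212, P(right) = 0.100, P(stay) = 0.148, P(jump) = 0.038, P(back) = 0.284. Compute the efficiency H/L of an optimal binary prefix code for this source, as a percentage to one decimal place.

98.8%

Entropy H = −Σ p log₂ p ≈ 2.5647 bits.
Huffman merges: 19/500+27/500→23/250; 23/250+1/10→24/125; 37/250+41/250→39/125; 24/125+53/250→101/250; 71/250+39/125→149/250; 101/250+149/250→1. L = 649/250 ≈ 2.5960.
Efficiency = H/L = 2.5647/2.5960 = 98.8%.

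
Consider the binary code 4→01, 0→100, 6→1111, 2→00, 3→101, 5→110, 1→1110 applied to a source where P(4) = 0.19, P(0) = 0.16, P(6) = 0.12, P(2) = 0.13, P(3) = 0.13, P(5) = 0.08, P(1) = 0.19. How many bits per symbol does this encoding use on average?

2.99 bits/symbol

L̄ = Σ pᵢ·ℓᵢ = 0.19·2 + 0.16·3 + 0.12·4 + 0.13·2 + 0.13·3 + 0.08·3 + 0.19·4 = 2.99 bits/symbol.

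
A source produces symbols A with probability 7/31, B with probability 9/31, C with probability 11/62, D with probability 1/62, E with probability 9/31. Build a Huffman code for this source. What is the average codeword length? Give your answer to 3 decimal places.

Repeatedly combine the two least-probable nodes; the expected code length is the sum of the merged weights.
merge 1/62 + 11/62 → 6/31
merge 6/31 + 7/31 → 13/31
merge 9/31 + 9/31 → 18/31
merge 13/31 + 18/31 → 1
L = 6/31 + 13/31 + 18/31 + 1 = 68/31 ≈ 2.194 bits/symbol.

2.194 bits/symbol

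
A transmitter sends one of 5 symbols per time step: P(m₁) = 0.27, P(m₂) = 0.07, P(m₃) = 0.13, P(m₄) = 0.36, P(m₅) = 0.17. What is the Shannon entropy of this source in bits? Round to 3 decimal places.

2.126 bits

H = −Σ pᵢ log₂ pᵢ.
−0.27·log₂(0.27) = 0.5100
−0.07·log₂(0.07) = 0.2686
−0.13·log₂(0.13) = 0.3826
−0.36·log₂(0.36) = 0.5306
−0.17·log₂(0.17) = 0.4346
Sum ≈ 2.1264 → 2.126 bits.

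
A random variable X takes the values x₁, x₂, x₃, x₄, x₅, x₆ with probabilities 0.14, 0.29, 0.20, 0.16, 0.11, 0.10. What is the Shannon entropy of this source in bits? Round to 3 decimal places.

2.485 bits

H = −Σ pᵢ log₂ pᵢ.
−0.14·log₂(0.14) = 0.3971
−0.29·log₂(0.29) = 0.5179
−0.20·log₂(0.20) = 0.4644
−0.16·log₂(0.16) = 0.4230
−0.11·log₂(0.11) = 0.3503
−0.10·log₂(0.10) = 0.3322
Sum ≈ 2.4849 → 2.485 bits.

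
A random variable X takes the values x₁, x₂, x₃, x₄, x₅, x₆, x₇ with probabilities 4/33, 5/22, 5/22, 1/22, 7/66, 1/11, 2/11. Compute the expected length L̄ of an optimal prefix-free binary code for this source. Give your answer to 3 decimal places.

Repeatedly combine the two least-probable nodes; the expected code length is the sum of the merged weights.
merge 1/22 + 1/11 → 3/22
merge 7/66 + 4/33 → 5/22
merge 3/22 + 2/11 → 7/22
merge 5/22 + 5/22 → 5/11
merge 5/22 + 7/22 → 6/11
merge 5/11 + 6/11 → 1
L = 3/22 + 5/22 + 7/22 + 5/11 + 6/11 + 1 = 59/22 ≈ 2.682 bits/symbol.

2.682 bits/symbol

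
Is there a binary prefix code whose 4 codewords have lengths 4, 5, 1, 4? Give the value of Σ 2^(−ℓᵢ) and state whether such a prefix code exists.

0.65625; yes

With common denominator 2^5 = 32: Σ 2^(−ℓᵢ) = 2/32 + 1/32 + 16/32 + 2/32 = 21/32 = 0.65625.
Kraft's inequality requires Σ ≤ 1; here Σ = 0.65625 ≤ 1, so such a prefix code exists.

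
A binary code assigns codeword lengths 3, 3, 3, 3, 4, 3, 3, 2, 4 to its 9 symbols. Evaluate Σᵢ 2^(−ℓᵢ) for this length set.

1.125

With common denominator 2^4 = 16: Σ 2^(−ℓᵢ) = 2/16 + 2/16 + 2/16 + 2/16 + 1/16 + 2/16 + 2/16 + 4/16 + 1/16 = 18/16 = 1.125.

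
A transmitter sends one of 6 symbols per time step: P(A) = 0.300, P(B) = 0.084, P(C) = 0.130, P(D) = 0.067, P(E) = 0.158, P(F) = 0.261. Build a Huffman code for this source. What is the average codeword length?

2.432 bits/symbol

Repeatedly combine the two least-probable nodes; the expected code length is the sum of the merged weights.
merge 67/1000 + 21/250 → 151/1000
merge 13/100 + 151/1000 → 281/1000
merge 79/500 + 261/1000 → 419/1000
merge 281/1000 + 3/10 → 581/1000
merge 419/1000 + 581/1000 → 1
L = 151/1000 + 281/1000 + 419/1000 + 581/1000 + 1 = 304/125 = 2.432 bits/symbol.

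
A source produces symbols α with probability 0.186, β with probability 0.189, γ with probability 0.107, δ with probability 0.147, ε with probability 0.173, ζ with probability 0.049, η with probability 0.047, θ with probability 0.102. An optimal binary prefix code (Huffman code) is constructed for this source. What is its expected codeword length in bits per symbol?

2.907 bits/symbol

Repeatedly combine the two least-probable nodes; the expected code length is the sum of the merged weights.
merge 47/1000 + 49/1000 → 12/125
merge 12/125 + 51/500 → 99/500
merge 107/1000 + 147/1000 → 127/500
merge 173/1000 + 93/500 → 359/1000
merge 189/1000 + 99/500 → 387/1000
merge 127/500 + 359/1000 → 613/1000
merge 387/1000 + 613/1000 → 1
L = 12/125 + 99/500 + 127/500 + 359/1000 + 387/1000 + 613/1000 + 1 = 2907/1000 = 2.907 bits/symbol.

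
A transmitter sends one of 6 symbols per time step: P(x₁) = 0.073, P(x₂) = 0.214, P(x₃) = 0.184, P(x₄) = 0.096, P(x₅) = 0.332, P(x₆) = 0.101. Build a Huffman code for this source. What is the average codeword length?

Repeatedly combine the two least-probable nodes; the expected code length is the sum of the merged weights.
merge 73/1000 + 12/125 → 169/1000
merge 101/1000 + 169/1000 → 27/100
merge 23/125 + 107/500 → 199/500
merge 27/100 + 83/250 → 301/500
merge 199/500 + 301/500 → 1
L = 169/1000 + 27/100 + 199/500 + 301/500 + 1 = 2439/1000 = 2.439 bits/symbol.

2.439 bits/symbol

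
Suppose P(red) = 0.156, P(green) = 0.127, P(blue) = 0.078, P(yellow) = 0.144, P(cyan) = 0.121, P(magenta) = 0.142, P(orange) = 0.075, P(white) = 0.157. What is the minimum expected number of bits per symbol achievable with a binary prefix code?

2.996 bits/symbol

Repeatedly combine the two least-probable nodes; the expected code length is the sum of the merged weights.
merge 3/40 + 39/500 → 153/1000
merge 121/1000 + 127/1000 → 31/125
merge 71/500 + 18/125 → 143/500
merge 153/1000 + 39/250 → 309/1000
merge 157/1000 + 31/125 → 81/200
merge 143/500 + 309/1000 → 119/200
merge 81/200 + 119/200 → 1
L = 153/1000 + 31/125 + 143/500 + 309/1000 + 81/200 + 119/200 + 1 = 749/250 = 2.996 bits/symbol.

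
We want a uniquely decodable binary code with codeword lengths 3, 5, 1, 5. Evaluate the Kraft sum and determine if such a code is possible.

With common denominator 2^5 = 32: Σ 2^(−ℓᵢ) = 4/32 + 1/32 + 16/32 + 1/32 = 22/32 = 0.6875.
Kraft's inequality requires Σ ≤ 1; here Σ = 0.6875 ≤ 1, so such a prefix code exists.

0.6875; yes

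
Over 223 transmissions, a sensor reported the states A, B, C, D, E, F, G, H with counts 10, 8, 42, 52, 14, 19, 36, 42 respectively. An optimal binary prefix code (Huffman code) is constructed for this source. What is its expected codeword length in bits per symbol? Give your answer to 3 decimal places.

Probabilities are the counts divided by 223.
Repeatedly combine the two least-probable nodes; the expected code length is the sum of the merged weights.
merge 8/223 + 10/223 → 18/223
merge 14/223 + 18/223 → 32/223
merge 19/223 + 32/223 → 51/223
merge 36/223 + 42/223 → 78/223
merge 42/223 + 51/223 → 93/223
merge 52/223 + 78/223 → 130/223
merge 93/223 + 130/223 → 1
L = 18/223 + 32/223 + 51/223 + 78/223 + 93/223 + 130/223 + 1 = 625/223 ≈ 2.803 bits/symbol.

2.803 bits/symbol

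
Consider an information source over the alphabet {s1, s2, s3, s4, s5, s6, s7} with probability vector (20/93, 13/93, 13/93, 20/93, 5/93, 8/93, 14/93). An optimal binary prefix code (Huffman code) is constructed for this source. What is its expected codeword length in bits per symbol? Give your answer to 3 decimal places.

Repeatedly combine the two least-probable nodes; the expected code length is the sum of the merged weights.
merge 5/93 + 8/93 → 13/93
merge 13/93 + 13/93 → 26/93
merge 13/93 + 14/93 → 9/31
merge 20/93 + 20/93 → 40/93
merge 26/93 + 9/31 → 53/93
merge 40/93 + 53/93 → 1
L = 13/93 + 26/93 + 9/31 + 40/93 + 53/93 + 1 = 84/31 ≈ 2.710 bits/symbol.

2.710 bits/symbol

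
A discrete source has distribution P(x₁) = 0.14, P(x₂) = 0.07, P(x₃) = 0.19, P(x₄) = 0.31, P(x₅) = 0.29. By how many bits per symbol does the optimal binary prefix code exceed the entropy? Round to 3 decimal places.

0.047 bits

Entropy H = −Σ p log₂ p ≈ 2.1626 bits.
Huffman merges: 7/100+7/50→21/100; 19/100+21/100→2/5; 29/100+31/100→3/5; 2/5+3/5→1. L = 221/100 ≈ 2.2100.
L − H = 2.2100 − 2.1626 = 0.047 bits.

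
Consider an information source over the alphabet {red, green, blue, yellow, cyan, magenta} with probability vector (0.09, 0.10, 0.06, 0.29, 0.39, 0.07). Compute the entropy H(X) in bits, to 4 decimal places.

2.2046 bits

H = −Σ pᵢ log₂ pᵢ.
−0.09·log₂(0.09) = 0.3127
−0.10·log₂(0.10) = 0.3322
−0.06·log₂(0.06) = 0.2435
−0.29·log₂(0.29) = 0.5179
−0.39·log₂(0.39) = 0.5298
−0.07·log₂(0.07) = 0.2686
Sum ≈ 2.2046 → 2.2046 bits.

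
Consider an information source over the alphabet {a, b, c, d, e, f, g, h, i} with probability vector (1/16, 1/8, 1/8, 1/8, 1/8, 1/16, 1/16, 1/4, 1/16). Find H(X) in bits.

3 bits

Each probability is a power of 1/2, so log₂(1/p) is an integer.
H = Σ p·log₂(1/p) = 1/16·4 + 1/8·3 + 1/8·3 + 1/8·3 + 1/8·3 + 1/16·4 + 1/16·4 + 1/4·2 + 1/16·4 = 3 bits.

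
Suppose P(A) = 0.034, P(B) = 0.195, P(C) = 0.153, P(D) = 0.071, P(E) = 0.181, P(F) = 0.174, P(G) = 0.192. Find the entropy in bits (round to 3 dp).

H = −Σ pᵢ log₂ pᵢ.
−0.034·log₂(0.034) = 0.1659
−0.195·log₂(0.195) = 0.4599
−0.153·log₂(0.153) = 0.4144
−0.071·log₂(0.071) = 0.2709
−0.181·log₂(0.181) = 0.4463
−0.174·log₂(0.174) = 0.4390
−0.192·log₂(0.192) = 0.4571
Sum ≈ 2.6535 → 2.654 bits.

2.654 bits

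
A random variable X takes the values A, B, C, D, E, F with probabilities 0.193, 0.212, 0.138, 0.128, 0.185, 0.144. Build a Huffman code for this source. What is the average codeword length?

2.595 bits/symbol

Repeatedly combine the two least-probable nodes; the expected code length is the sum of the merged weights.
merge 16/125 + 69/500 → 133/500
merge 18/125 + 37/200 → 329/1000
merge 193/1000 + 53/250 → 81/200
merge 133/500 + 329/1000 → 119/200
merge 81/200 + 119/200 → 1
L = 133/500 + 329/1000 + 81/200 + 119/200 + 1 = 519/200 = 2.595 bits/symbol.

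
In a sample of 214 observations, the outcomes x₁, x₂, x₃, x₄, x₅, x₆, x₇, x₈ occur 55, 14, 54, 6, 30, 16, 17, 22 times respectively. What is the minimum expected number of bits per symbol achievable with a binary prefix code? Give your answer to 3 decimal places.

2.738 bits/symbol

Probabilities are the counts divided by 214.
Repeatedly combine the two least-probable nodes; the expected code length is the sum of the merged weights.
merge 3/107 + 7/107 → 10/107
merge 8/107 + 17/214 → 33/214
merge 10/107 + 11/107 → 21/107
merge 15/107 + 33/214 → 63/214
merge 21/107 + 27/107 → 48/107
merge 55/214 + 63/214 → 59/107
merge 48/107 + 59/107 → 1
L = 10/107 + 33/214 + 21/107 + 63/214 + 48/107 + 59/107 + 1 = 293/107 ≈ 2.738 bits/symbol.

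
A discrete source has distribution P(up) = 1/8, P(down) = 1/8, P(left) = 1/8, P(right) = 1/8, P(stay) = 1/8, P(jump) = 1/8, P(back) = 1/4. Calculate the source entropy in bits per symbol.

Each probability is a power of 1/2, so log₂(1/p) is an integer.
H = Σ p·log₂(1/p) = 1/8·3 + 1/8·3 + 1/8·3 + 1/8·3 + 1/8·3 + 1/8·3 + 1/4·2 = 2.75 bits.

2.75 bits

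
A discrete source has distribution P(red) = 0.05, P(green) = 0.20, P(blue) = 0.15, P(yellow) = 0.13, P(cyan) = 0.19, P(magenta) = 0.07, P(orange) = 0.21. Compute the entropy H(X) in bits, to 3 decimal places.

2.670 bits

H = −Σ pᵢ log₂ pᵢ.
−0.05·log₂(0.05) = 0.2161
−0.20·log₂(0.20) = 0.4644
−0.15·log₂(0.15) = 0.4105
−0.13·log₂(0.13) = 0.3826
−0.19·log₂(0.19) = 0.4552
−0.07·log₂(0.07) = 0.2686
−0.21·log₂(0.21) = 0.4728
Sum ≈ 2.6703 → 2.670 bits.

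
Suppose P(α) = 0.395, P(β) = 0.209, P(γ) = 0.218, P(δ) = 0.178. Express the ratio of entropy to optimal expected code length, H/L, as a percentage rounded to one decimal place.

96.6%

Entropy H = −Σ p log₂ p ≈ 1.9236 bits.
Huffman merges: 89/500+209/1000→387/1000; 109/500+387/1000→121/200; 79/200+121/200→1. L = 249/125 ≈ 1.9920.
Efficiency = H/L = 1.9236/1.9920 = 96.6%.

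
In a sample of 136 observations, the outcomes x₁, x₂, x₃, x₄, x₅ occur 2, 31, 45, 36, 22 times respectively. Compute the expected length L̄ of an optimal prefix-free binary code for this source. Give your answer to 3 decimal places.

2.176 bits/symbol

Probabilities are the counts divided by 136.
Repeatedly combine the two least-probable nodes; the expected code length is the sum of the merged weights.
merge 1/68 + 11/68 → 3/17
merge 3/17 + 31/136 → 55/136
merge 9/34 + 45/136 → 81/136
merge 55/136 + 81/136 → 1
L = 3/17 + 55/136 + 81/136 + 1 = 37/17 ≈ 2.176 bits/symbol.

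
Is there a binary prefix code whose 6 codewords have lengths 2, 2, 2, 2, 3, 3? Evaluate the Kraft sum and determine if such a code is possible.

1.25; no

With common denominator 2^3 = 8: Σ 2^(−ℓᵢ) = 2/8 + 2/8 + 2/8 + 2/8 + 1/8 + 1/8 = 10/8 = 1.25.
Kraft's inequality requires Σ ≤ 1; here Σ = 1.25 > 1, so no such prefix code exists.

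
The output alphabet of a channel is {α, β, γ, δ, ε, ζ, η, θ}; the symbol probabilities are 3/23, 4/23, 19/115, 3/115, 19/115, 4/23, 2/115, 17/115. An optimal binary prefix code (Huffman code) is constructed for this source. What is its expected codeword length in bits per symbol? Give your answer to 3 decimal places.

Repeatedly combine the two least-probable nodes; the expected code length is the sum of the merged weights.
merge 2/115 + 3/115 → 1/23
merge 1/23 + 3/23 → 4/23
merge 17/115 + 19/115 → 36/115
merge 19/115 + 4/23 → 39/115
merge 4/23 + 4/23 → 8/23
merge 36/115 + 39/115 → 15/23
merge 8/23 + 15/23 → 1
L = 1/23 + 4/23 + 36/115 + 39/115 + 8/23 + 15/23 + 1 = 66/23 ≈ 2.870 bits/symbol.

2.870 bits/symbol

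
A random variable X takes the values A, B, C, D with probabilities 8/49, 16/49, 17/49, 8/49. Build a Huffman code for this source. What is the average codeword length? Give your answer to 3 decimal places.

Repeatedly combine the two least-probable nodes; the expected code length is the sum of the merged weights.
merge 8/49 + 8/49 → 16/49
merge 16/49 + 16/49 → 32/49
merge 17/49 + 32/49 → 1
L = 16/49 + 32/49 + 1 = 97/49 ≈ 1.980 bits/symbol.

1.980 bits/symbol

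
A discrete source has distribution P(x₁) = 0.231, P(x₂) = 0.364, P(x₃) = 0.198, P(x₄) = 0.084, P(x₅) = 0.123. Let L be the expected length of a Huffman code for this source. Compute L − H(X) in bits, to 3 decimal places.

Entropy H = −Σ p log₂ p ≈ 2.1537 bits.
Huffman merges: 21/250+123/1000→207/1000; 99/500+207/1000→81/200; 231/1000+91/250→119/200; 81/200+119/200→1. L = 2207/1000 ≈ 2.2070.
L − H = 2.2070 − 2.1537 = 0.053 bits.

0.053 bits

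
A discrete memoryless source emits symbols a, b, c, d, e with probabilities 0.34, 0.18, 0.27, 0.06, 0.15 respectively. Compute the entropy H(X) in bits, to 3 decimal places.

2.139 bits

H = −Σ pᵢ log₂ pᵢ.
−0.34·log₂(0.34) = 0.5292
−0.18·log₂(0.18) = 0.4453
−0.27·log₂(0.27) = 0.5100
−0.06·log₂(0.06) = 0.2435
−0.15·log₂(0.15) = 0.4105
Sum ≈ 2.1386 → 2.139 bits.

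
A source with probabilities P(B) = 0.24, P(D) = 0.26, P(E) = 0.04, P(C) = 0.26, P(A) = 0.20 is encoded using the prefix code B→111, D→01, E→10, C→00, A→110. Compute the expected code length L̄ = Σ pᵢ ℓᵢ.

L̄ = Σ pᵢ·ℓᵢ = 0.24·3 + 0.26·2 + 0.04·2 + 0.26·2 + 0.20·3 = 2.44 bits/symbol.

2.44 bits/symbol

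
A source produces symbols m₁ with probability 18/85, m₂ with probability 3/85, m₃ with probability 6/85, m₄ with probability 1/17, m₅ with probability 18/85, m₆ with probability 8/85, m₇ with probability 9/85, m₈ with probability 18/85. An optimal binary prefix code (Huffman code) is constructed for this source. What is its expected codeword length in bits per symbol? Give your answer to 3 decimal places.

Repeatedly combine the two least-probable nodes; the expected code length is the sum of the merged weights.
merge 3/85 + 1/17 → 8/85
merge 6/85 + 8/85 → 14/85
merge 8/85 + 9/85 → 1/5
merge 14/85 + 1/5 → 31/85
merge 18/85 + 18/85 → 36/85
merge 18/85 + 31/85 → 49/85
merge 36/85 + 49/85 → 1
L = 8/85 + 14/85 + 1/5 + 31/85 + 36/85 + 49/85 + 1 = 48/17 ≈ 2.824 bits/symbol.

2.824 bits/symbol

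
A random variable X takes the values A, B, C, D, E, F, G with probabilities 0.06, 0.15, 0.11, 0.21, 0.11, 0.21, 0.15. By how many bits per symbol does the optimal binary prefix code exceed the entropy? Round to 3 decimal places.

Entropy H = −Σ p log₂ p ≈ 2.7108 bits.
Huffman merges: 3/50+11/100→17/100; 11/100+3/20→13/50; 3/20+17/100→8/25; 21/100+21/100→21/50; 13/50+8/25→29/50; 21/50+29/50→1. L = 11/4 ≈ 2.7500.
L − H = 2.7500 − 2.7108 = 0.039 bits.

0.039 bits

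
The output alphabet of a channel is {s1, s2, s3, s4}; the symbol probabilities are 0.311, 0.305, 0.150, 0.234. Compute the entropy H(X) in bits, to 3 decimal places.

1.947 bits

H = −Σ pᵢ log₂ pᵢ.
−0.311·log₂(0.311) = 0.5240
−0.305·log₂(0.305) = 0.5225
−0.150·log₂(0.150) = 0.4105
−0.234·log₂(0.234) = 0.4903
Sum ≈ 1.9474 → 1.947 bits.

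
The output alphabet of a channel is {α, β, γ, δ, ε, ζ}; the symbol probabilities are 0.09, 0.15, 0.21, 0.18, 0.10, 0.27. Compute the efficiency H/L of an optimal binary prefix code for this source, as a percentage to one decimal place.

Entropy H = −Σ p log₂ p ≈ 2.4835 bits.
Huffman merges: 9/100+1/10→19/100; 3/20+9/50→33/100; 19/100+21/100→2/5; 27/100+33/100→3/5; 2/5+3/5→1. L = 63/25 ≈ 2.5200.
Efficiency = H/L = 2.4835/2.5200 = 98.6%.

98.6%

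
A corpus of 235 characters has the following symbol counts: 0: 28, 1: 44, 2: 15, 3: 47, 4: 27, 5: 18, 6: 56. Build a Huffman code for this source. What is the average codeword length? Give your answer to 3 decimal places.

2.702 bits/symbol

Probabilities are the counts divided by 235.
Repeatedly combine the two least-probable nodes; the expected code length is the sum of the merged weights.
merge 3/47 + 18/235 → 33/235
merge 27/235 + 28/235 → 11/47
merge 33/235 + 44/235 → 77/235
merge 1/5 + 11/47 → 102/235
merge 56/235 + 77/235 → 133/235
merge 102/235 + 133/235 → 1
L = 33/235 + 11/47 + 77/235 + 102/235 + 133/235 + 1 = 127/47 ≈ 2.702 bits/symbol.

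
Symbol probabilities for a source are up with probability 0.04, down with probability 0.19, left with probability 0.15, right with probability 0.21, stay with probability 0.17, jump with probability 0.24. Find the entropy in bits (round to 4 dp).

2.4531 bits

H = −Σ pᵢ log₂ pᵢ.
−0.04·log₂(0.04) = 0.1858
−0.19·log₂(0.19) = 0.4552
−0.15·log₂(0.15) = 0.4105
−0.21·log₂(0.21) = 0.4728
−0.17·log₂(0.17) = 0.4346
−0.24·log₂(0.24) = 0.4941
Sum ≈ 2.4531 → 2.4531 bits.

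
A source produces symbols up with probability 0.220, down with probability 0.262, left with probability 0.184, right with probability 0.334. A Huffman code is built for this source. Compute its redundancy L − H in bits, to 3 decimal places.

0.035 bits

Entropy H = −Σ p log₂ p ≈ 1.9646 bits.
Huffman merges: 23/125+11/50→101/250; 131/500+167/500→149/250; 101/250+149/250→1. L = 2 ≈ 2.0000.
L − H = 2.0000 − 1.9646 = 0.035 bits.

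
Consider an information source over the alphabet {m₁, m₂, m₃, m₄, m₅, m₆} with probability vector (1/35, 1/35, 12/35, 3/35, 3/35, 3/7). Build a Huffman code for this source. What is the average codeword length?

2 bits/symbol

Repeatedly combine the two least-probable nodes; the expected code length is the sum of the merged weights.
merge 1/35 + 1/35 → 2/35
merge 2/35 + 3/35 → 1/7
merge 3/35 + 1/7 → 8/35
merge 8/35 + 12/35 → 4/7
merge 3/7 + 4/7 → 1
L = 2/35 + 1/7 + 8/35 + 4/7 + 1 = 2 bits/symbol.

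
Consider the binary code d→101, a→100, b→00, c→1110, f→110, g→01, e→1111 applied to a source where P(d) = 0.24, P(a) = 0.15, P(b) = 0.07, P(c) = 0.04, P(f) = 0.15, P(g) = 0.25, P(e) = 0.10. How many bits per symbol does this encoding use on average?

L̄ = Σ pᵢ·ℓᵢ = 0.24·3 + 0.15·3 + 0.07·2 + 0.04·4 + 0.15·3 + 0.25·2 + 0.10·4 = 2.82 bits/symbol.

2.82 bits/symbol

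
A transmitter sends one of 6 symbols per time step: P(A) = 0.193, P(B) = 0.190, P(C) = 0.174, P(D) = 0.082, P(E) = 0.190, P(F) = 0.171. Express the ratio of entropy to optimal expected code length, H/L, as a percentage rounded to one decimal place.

97.0%

Entropy H = −Σ p log₂ p ≈ 2.5391 bits.
Huffman merges: 41/500+171/1000→253/1000; 87/500+19/100→91/250; 19/100+193/1000→383/1000; 253/1000+91/250→617/1000; 383/1000+617/1000→1. L = 2617/1000 ≈ 2.6170.
Efficiency = H/L = 2.5391/2.6170 = 97.0%.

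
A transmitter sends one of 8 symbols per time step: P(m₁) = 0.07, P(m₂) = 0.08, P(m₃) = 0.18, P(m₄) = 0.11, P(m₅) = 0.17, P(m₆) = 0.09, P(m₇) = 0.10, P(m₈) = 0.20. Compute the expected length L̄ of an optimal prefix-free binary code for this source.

Repeatedly combine the two least-probable nodes; the expected code length is the sum of the merged weights.
merge 7/100 + 2/25 → 3/20
merge 9/100 + 1/10 → 19/100
merge 11/100 + 3/20 → 13/50
merge 17/100 + 9/50 → 7/20
merge 19/100 + 1/5 → 39/100
merge 13/50 + 7/20 → 61/100
merge 39/100 + 61/100 → 1
L = 3/20 + 19/100 + 13/50 + 7/20 + 39/100 + 61/100 + 1 = 59/20 = 2.95 bits/symbol.

2.95 bits/symbol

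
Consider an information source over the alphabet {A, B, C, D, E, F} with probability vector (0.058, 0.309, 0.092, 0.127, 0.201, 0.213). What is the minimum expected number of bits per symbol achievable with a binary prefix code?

2.427 bits/symbol

Repeatedly combine the two least-probable nodes; the expected code length is the sum of the merged weights.
merge 29/500 + 23/250 → 3/20
merge 127/1000 + 3/20 → 277/1000
merge 201/1000 + 213/1000 → 207/500
merge 277/1000 + 309/1000 → 293/500
merge 207/500 + 293/500 → 1
L = 3/20 + 277/1000 + 207/500 + 293/500 + 1 = 2427/1000 = 2.427 bits/symbol.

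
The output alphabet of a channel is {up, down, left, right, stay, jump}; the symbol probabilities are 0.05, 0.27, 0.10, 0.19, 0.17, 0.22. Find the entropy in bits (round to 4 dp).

H = −Σ pᵢ log₂ pᵢ.
−0.05·log₂(0.05) = 0.2161
−0.27·log₂(0.27) = 0.5100
−0.10·log₂(0.10) = 0.3322
−0.19·log₂(0.19) = 0.4552
−0.17·log₂(0.17) = 0.4346
−0.22·log₂(0.22) = 0.4806
Sum ≈ 2.4287 → 2.4287 bits.

2.4287 bits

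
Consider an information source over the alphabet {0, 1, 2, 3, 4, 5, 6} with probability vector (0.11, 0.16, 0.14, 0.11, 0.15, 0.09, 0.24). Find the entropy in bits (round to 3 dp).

2.738 bits

H = −Σ pᵢ log₂ pᵢ.
−0.11·log₂(0.11) = 0.3503
−0.16·log₂(0.16) = 0.4230
−0.14·log₂(0.14) = 0.3971
−0.11·log₂(0.11) = 0.3503
−0.15·log₂(0.15) = 0.4105
−0.09·log₂(0.09) = 0.3127
−0.24·log₂(0.24) = 0.4941
Sum ≈ 2.7380 → 2.738 bits.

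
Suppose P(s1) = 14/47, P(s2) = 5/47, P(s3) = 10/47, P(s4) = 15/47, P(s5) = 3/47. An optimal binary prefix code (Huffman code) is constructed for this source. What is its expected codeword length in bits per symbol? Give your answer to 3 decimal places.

Repeatedly combine the two least-probable nodes; the expected code length is the sum of the merged weights.
merge 3/47 + 5/47 → 8/47
merge 8/47 + 10/47 → 18/47
merge 14/47 + 15/47 → 29/47
merge 18/47 + 29/47 → 1
L = 8/47 + 18/47 + 29/47 + 1 = 102/47 ≈ 2.170 bits/symbol.

2.170 bits/symbol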